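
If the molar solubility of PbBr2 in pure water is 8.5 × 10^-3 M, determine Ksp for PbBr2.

PbBr2(s) ⇌ Pb^2+ + 2 Br^-
With molar solubility s: [Pb^2+] = s, [Br^-] = 2s.
Ksp = [Pb^2+][Br^-]^2
Ksp = s(2s)^2 = 4s^3
Ksp = 4 × (8.5 × 10^-3)^3 = 2.5 × 10^-6

Ksp = 2.5e-6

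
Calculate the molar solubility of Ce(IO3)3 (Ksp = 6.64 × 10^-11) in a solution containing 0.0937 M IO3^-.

Ce(IO3)3(s) ⇌ Ce^3+ + 3 IO3^-
Ksp = [Ce^3+][IO3^-]^3
If s mol/L dissolves here, [Ce^3+] = s, [IO3^-] = 0.0937 + 3s ≈ 0.0937 (common-ion effect: IO3^- is already 0.0937 M).
Ksp ≈ s × (0.0937)^3
s = 8.07 × 10^-8 M
Check: 3s = 2.4 × 10^-7 ≪ 0.0937, so the approximation is valid.

8.07e-8 M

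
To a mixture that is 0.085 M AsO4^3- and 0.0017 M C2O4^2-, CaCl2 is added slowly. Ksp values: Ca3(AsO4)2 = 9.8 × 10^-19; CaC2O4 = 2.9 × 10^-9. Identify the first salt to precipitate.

Each salt begins to precipitate when Q = Ksp, i.e. when [Ca^2+] reaches its threshold.
For Ca3(AsO4)2: 9.8 × 10^-19 = (0.085)^2 × [Ca^2+]^3  ⇒  [Ca^2+] = 5.1 x 10^-6 M.
For CaC2O4: 2.9 × 10^-9 = 0.0017 × [Ca^2+]  ⇒  [Ca^2+] = 1.7 × 10^-6 M.
The salt with the lower threshold [Ca^2+] precipitates first: CaC2O4.

CaC2O4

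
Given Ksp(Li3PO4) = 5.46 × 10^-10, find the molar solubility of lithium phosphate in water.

Li3PO4(s) ⇌ 3 Li^+ + PO4^3-
Ksp = [Li^+]^3[PO4^3-]
With molar solubility s: [Li^+] = 3s, [PO4^3-] = s.
Substituting: Ksp = (3s)^3s = 27s^4
Solving, s = (5.46 × 10^-10/27)^(1/4) = 2.12 × 10^-3 M

s = 2.12 × 10^-3 M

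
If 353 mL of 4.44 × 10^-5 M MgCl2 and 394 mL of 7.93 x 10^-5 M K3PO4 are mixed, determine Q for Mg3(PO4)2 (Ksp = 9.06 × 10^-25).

Q ≈ 1.62 × 10^-23

Total volume = 353 + 394 = 747 mL.
[Mg^2+] = 4.44 x 10^-5 × (353/747) = 2.098 × 10^-5 M
[PO4^3-] = 7.93 × 10^-5 × (394/747) = 4.183 × 10^-5 M
Mg3(PO4)2(s) <=> 3 Mg^2+ + 2 PO4^3-, so Q = [Mg^2+]^3[PO4^3-]^2
Q = (2.098 × 10^-5)^3(4.183 x 10^-5)^2 = 1.62 × 10^-23
Q > Ksp, so Mg3(PO4)2 will precipitate.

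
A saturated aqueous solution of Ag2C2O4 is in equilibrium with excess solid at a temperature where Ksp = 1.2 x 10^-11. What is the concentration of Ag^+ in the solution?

Ag2C2O4(s) ⇌ 2 Ag^+ + C2O4^2-
Ksp = [Ag^+]^2[C2O4^2-]
If s mol/L of Ag2C2O4 dissolves, [Ag^+] = 2s and [C2O4^2-] = s.
Ksp = (2s)^2s = 4s^3
Solving, s = (1.2 x 10^-11/4)^(1/3) = 1.44 x 10^-4 M
[Ag^+] = 2s = 2.9 × 10^-4 M

[Ag^+] ≈ 2.9e-4 M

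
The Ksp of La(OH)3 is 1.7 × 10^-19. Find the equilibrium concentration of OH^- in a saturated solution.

La(OH)3(s) ⇌ La^3+ + 3 OH^-
Ksp = [La^3+][OH^-]^3
If s mol/L of La(OH)3 dissolves, [La^3+] = s and [OH^-] = 3s.
Substituting: Ksp = s(3s)^3 = 27s^4
s = (1.7 × 10^-19 / 27)^(1/4) = 8.91 × 10^-6 M
[OH^-] = 3s = 2.7 × 10^-5 M

2.7 x 10^-5 M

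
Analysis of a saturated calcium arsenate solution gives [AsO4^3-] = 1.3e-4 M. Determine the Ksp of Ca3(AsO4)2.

Ksp ≈ 1.3 × 10^-19

Ca3(AsO4)2(s) ⇌ 3 Ca^2+ + 2 AsO4^3-
Stoichiometry gives [Ca^2+] = (3/2)[AsO4^3-] = 1.95 × 10^-4 M.
Ksp = [Ca^2+]^3[AsO4^3-]^2
Ksp = (1.95 x 10^-4)^3 × (1.3 × 10^-4)^2 = 1.3 × 10^-19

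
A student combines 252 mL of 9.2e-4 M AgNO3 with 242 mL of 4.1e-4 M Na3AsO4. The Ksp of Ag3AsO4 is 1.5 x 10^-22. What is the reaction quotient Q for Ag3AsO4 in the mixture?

Total volume = 252 + 242 = 494 mL.
[Ag^+] = 9.2 x 10^-4 × (252/494) = 4.69 × 10^-4 M
[AsO4^3-] = 4.1 × 10^-4 × (242/494) = 2.01 x 10^-4 M
Ag3AsO4(s) ⇌ 3 Ag^+(aq) + AsO4^3-(aq), so Q = [Ag^+]^3[AsO4^3-]
Q = (4.69 × 10^-4)^3(2.01 x 10^-4) = 2.1 × 10^-14
Q > Ksp, so Ag3AsO4 will precipitate.

2.1 x 10^-14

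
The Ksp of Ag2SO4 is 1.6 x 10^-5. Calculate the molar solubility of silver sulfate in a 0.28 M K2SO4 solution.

s ≈ 3.8 x 10^-3 M

Ag2SO4(s) ⇌ 2 Ag^+(aq) + SO4^2-(aq)
Ksp = [Ag^+]^2[SO4^2-]
Let s = moles of Ag2SO4 that dissolve per litre. [Ag^+] = 2s, [SO4^2-] = 0.28 + s ≈ 0.28 (Ksp is small, so little additional dissolves).
Ksp ≈ (2s)^2 × 0.28
s = 3.8 x 10^-3 M
Check: s = 3.8 × 10^-3 ≪ 0.28, so the approximation is valid.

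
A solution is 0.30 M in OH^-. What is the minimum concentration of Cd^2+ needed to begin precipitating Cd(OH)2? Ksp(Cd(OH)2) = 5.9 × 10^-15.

[Cd^2+] ≈ 6.6 x 10^-14 M

Cd(OH)2(s) ⇌ Cd^2+(aq) + 2 OH^-(aq)
Ksp = [Cd^2+][OH^-]^2
Precipitation begins when Q = Ksp. With [OH^-] = 0.30 M:
5.9 × 10^-15 = (0.30)^2 × [Cd^2+]
[Cd^2+] = (5.9 × 10^-15 / 9.00 × 10^-2) = 6.6 × 10^-14 M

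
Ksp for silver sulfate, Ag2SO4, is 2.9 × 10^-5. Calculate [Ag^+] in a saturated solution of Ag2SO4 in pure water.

Ag2SO4(s) ⇌ 2 Ag^+ + SO4^2-
Ksp = [Ag^+]^2[SO4^2-]
For each mole of Ag2SO4 that dissolves: [Ag^+] = 2s, [SO4^2-] = s.
So Ksp = (2s)^2 × s = 4s^3
s = (2.9 × 10^-5 / 4)^(1/3) = 1.94 x 10^-2 M
[Ag^+] = 2s = 3.9 × 10^-2 M

3.9 × 10^-2 M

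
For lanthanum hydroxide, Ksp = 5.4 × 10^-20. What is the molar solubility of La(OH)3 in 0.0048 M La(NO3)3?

La(OH)3(s) ⇌ La^3+ + 3 OH^-
Ksp = [La^3+][OH^-]^3
If s mol/L dissolves here, [La^3+] = 0.0048 + s ≈ 0.0048, [OH^-] = 3s (common-ion effect: La^3+ is already 0.0048 M).
Ksp ≈ 0.0048 × (3s)^3
s = 7.5 x 10^-7 M
Check: s = 7.5 × 10^-7 ≪ 0.0048, so the approximation is valid.

7.5 x 10^-7 M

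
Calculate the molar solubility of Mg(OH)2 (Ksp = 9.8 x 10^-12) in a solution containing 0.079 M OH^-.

s = 1.6 × 10^-9 M

Mg(OH)2(s) ⇌ Mg^2+ + 2 OH^-
Ksp = [Mg^2+][OH^-]^2
If s mol/L dissolves here, [Mg^2+] = s, [OH^-] = 0.079 + 2s ≈ 0.079 (common-ion effect: OH^- is already 0.079 M).
Ksp ≈ s × (0.079)^2
s = 1.6 × 10^-9 M
Check: 2s = 3.1 × 10^-9 ≪ 0.079, so the approximation is valid.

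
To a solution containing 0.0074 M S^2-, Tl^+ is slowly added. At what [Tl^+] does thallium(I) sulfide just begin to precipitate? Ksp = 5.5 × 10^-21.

[Tl^+] = 8.6 × 10^-10 M

Tl2S(s) ⇌ 2 Tl^+ + S^2-
Ksp = [Tl^+]^2[S^2-]
Precipitation begins when Q = Ksp. With [S^2-] = 0.0074 M:
5.5 × 10^-21 = (0.0074) × [Tl^+]^2
[Tl^+] = (5.5 × 10^-21 / 7.4 × 10^-3)^(1/2) = 8.6 × 10^-10 M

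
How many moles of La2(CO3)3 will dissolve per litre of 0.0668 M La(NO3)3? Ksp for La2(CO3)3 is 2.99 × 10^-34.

s ≈ 1.35 x 10^-11 M

La2(CO3)3(s) ⇌ 2 La^3+ + 3 CO3^2-
Ksp = [La^3+]^2[CO3^2-]^3
If s mol/L dissolves here, [La^3+] = 0.0668 + 2s ≈ 0.0668, [CO3^2-] = 3s (common-ion effect: La^3+ is already 0.0668 M).
Ksp ≈ (0.0668)^2 × (3s)^3
s = 1.35 × 10^-11 M
Check: 2s = 2.7 × 10^-11 ≪ 0.0668, so the approximation is valid.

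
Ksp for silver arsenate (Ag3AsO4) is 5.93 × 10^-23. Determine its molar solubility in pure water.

Ag3AsO4(s) <=> 3 Ag^+(aq) + AsO4^3-(aq)
Ksp = [Ag^+]^3[AsO4^3-]
With molar solubility s: [Ag^+] = 3s, [AsO4^3-] = s.
So Ksp = (3s)^3 × s = 27s^4
s = (5.93 × 10^-23 / 27)^(1/4) = 1.22 × 10^-6 M

s = 1.22e-6 M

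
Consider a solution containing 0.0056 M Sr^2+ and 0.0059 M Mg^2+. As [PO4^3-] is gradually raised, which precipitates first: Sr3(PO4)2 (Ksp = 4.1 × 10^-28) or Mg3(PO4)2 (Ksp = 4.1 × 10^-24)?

Sr3(PO4)2

Precipitation of each salt starts when its ion product equals its Ksp.
For Sr3(PO4)2: 4.1 × 10^-28 = (0.0056)^3 × [PO4^3-]^2  ⇒  [PO4^3-] = 4.8 × 10^-11 M.
For Mg3(PO4)2: 4.1 × 10^-24 = (0.0059)^3 × [PO4^3-]^2  ⇒  [PO4^3-] = 4.5 × 10^-9 M.
The salt with the lower threshold [PO4^3-] precipitates first: Sr3(PO4)2.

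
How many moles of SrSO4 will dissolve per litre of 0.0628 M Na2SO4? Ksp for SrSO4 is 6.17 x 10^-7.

9.82 × 10^-6 M

SrSO4(s) ⇌ Sr^2+(aq) + SO4^2-(aq)
Ksp = [Sr^2+][SO4^2-]
Let s = moles of SrSO4 that dissolve per litre. [Sr^2+] = s, [SO4^2-] = 0.0628 + s ≈ 0.0628 (Ksp is small, so little additional dissolves).
Ksp ≈ s × 0.0628
s = 9.82 × 10^-6 M
Check: s = 9.8 × 10^-6 ≪ 0.0628, so the approximation is valid.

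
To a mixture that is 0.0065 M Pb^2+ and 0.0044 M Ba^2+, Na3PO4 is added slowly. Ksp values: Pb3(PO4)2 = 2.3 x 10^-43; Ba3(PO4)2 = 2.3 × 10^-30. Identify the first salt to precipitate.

Each salt begins to precipitate when Q = Ksp, i.e. when [PO4^3-] reaches its threshold.
For Pb3(PO4)2: 2.3 x 10^-43 = (0.0065)^3 × [PO4^3-]^2  ⇒  [PO4^3-] = 9.2 × 10^-19 M.
For Ba3(PO4)2: 2.3 × 10^-30 = (0.0044)^3 × [PO4^3-]^2  ⇒  [PO4^3-] = 5.2 × 10^-12 M.
The salt with the lower threshold [PO4^3-] precipitates first: Pb3(PO4)2.

Pb3(PO4)2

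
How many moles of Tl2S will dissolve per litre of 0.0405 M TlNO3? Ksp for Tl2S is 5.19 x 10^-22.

Tl2S(s) <=> 2 Tl^+(aq) + S^2-(aq)
Ksp = [Tl^+]^2[S^2-]
If s mol/L dissolves here, [Tl^+] = 0.0405 + 2s ≈ 0.0405, [S^2-] = s (common-ion effect: Tl^+ is already 0.0405 M).
Ksp ≈ (0.0405)^2 × s
s = 3.16 × 10^-19 M
Check: 2s = 6.3 x 10^-19 ≪ 0.0405, so the approximation is valid.

s = 3.16 × 10^-19 M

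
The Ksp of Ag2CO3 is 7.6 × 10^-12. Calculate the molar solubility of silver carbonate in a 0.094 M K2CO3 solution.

s ≈ 4.5 × 10^-6 M

Ag2CO3(s) ⇌ 2 Ag^+(aq) + CO3^2-(aq)
Ksp = [Ag^+]^2[CO3^2-]
Let s = moles of Ag2CO3 that dissolve per litre. [Ag^+] = 2s, [CO3^2-] = 0.094 + s ≈ 0.094 (Ksp is small, so little additional dissolves).
Ksp ≈ (2s)^2 × 0.094
s = 4.5 × 10^-6 M
Check: s = 4.5 × 10^-6 ≪ 0.094, so the approximation is valid.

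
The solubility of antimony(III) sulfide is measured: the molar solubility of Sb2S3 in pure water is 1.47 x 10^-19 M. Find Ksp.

7.41 × 10^-93

Sb2S3(s) ⇌ 2 Sb^3+ + 3 S^2-
With molar solubility s: [Sb^3+] = 2s, [S^2-] = 3s.
Ksp = [Sb^3+]^2[S^2-]^3
Ksp = (2s)^2(3s)^3 = 108s^5
Ksp = 108 × (1.47 x 10^-19)^5 = 7.41 x 10^-93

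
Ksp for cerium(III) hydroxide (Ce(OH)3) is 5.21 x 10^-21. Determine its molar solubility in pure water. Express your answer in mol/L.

Ce(OH)3(s) <=> Ce^3+(aq) + 3 OH^-(aq)
Ksp = [Ce^3+][OH^-]^3
Let s = molar solubility. Then [Ce^3+] = s and [OH^-] = 3s.
Substituting: Ksp = s(3s)^3 = 27s^4
s^4 = 5.21 x 10^-21 / 27, so s = 3.73 × 10^-6 M

s ≈ 3.73e-6 M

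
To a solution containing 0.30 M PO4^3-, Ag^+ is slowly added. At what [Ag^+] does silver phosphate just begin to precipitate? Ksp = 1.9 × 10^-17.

[Ag^+] = 4.0e-6 M

Ag3PO4(s) ⇌ 3 Ag^+ + PO4^3-
Ksp = [Ag^+]^3[PO4^3-]
Precipitation begins when Q = Ksp. With [PO4^3-] = 0.30 M:
1.9 × 10^-17 = (0.30) × [Ag^+]^3
[Ag^+] = (1.9 × 10^-17 / 3.0 × 10^-1)^(1/3) = 4.0 × 10^-6 M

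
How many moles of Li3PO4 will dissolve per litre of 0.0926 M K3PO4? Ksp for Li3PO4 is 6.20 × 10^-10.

Li3PO4(s) ⇌ 3 Li^+ + PO4^3-
Ksp = [Li^+]^3[PO4^3-]
Let s = moles of Li3PO4 that dissolve per litre. [Li^+] = 3s, [PO4^3-] = 0.0926 + s ≈ 0.0926 (common-ion effect: PO4^3- is already 0.0926 M).
Ksp ≈ (3s)^3 × 0.0926
s = 6.28 × 10^-4 M
Check: s = 6.3 x 10^-4 ≪ 0.0926, so the approximation is valid.

s = 6.28 × 10^-4 M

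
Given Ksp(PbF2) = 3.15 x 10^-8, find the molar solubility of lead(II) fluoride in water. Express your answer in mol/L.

PbF2(s) <=> Pb^2+(aq) + 2 F^-(aq)
Ksp = [Pb^2+][F^-]^2
Let s = molar solubility. Then [Pb^2+] = s and [F^-] = 2s.
So Ksp = s × (2s)^2 = 4s^3
s^3 = 3.15 x 10^-8 / 4, so s = 1.99 × 10^-3 M

1.99e-3 M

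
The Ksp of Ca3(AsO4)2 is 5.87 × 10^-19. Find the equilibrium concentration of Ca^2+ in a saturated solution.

[Ca^2+] = 2.66 × 10^-4 M

Ca3(AsO4)2(s) <=> 3 Ca^2+(aq) + 2 AsO4^3-(aq)
Ksp = [Ca^2+]^3[AsO4^3-]^2
Let s = molar solubility. Then [Ca^2+] = 3s and [AsO4^3-] = 2s.
Substituting: Ksp = (3s)^3(2s)^2 = 108s^5
s = (5.87 × 10^-19 / 108)^(1/5) = 8.852 x 10^-5 M
[Ca^2+] = 3s = 2.66 × 10^-4 M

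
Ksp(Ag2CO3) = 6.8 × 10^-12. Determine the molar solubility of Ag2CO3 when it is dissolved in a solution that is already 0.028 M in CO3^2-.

s ≈ 7.8e-6 M

Ag2CO3(s) ⇌ 2 Ag^+(aq) + CO3^2-(aq)
Ksp = [Ag^+]^2[CO3^2-]
Let s = moles of Ag2CO3 that dissolve per litre. [Ag^+] = 2s, [CO3^2-] = 0.028 + s ≈ 0.028 (common-ion effect: CO3^2- is already 0.028 M).
Ksp ≈ (2s)^2 × 0.028
s = 7.8 x 10^-6 M
Check: s = 7.8 x 10^-6 ≪ 0.028, so the approximation is valid.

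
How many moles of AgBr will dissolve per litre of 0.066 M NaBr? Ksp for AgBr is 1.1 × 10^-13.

s = 1.7 × 10^-12 M

AgBr(s) ⇌ Ag^+(aq) + Br^-(aq)
Ksp = [Ag^+][Br^-]
Let s = moles of AgBr that dissolve per litre. [Ag^+] = s, [Br^-] = 0.066 + s ≈ 0.066 (common-ion effect: Br^- is already 0.066 M).
Ksp ≈ s × 0.066
s = 1.7 × 10^-12 M
Check: s = 1.7 × 10^-12 ≪ 0.066, so the approximation is valid.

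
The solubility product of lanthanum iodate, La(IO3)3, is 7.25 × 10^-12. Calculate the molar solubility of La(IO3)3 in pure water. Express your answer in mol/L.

s ≈ 7.20e-4 M

La(IO3)3(s) ⇌ La^3+(aq) + 3 IO3^-(aq)
Ksp = [La^3+][IO3^-]^3
If s mol/L of La(IO3)3 dissolves, [La^3+] = s and [IO3^-] = 3s.
So Ksp = s × (3s)^3 = 27s^4
s^4 = 7.25 × 10^-12 / 27, so s = 7.20 x 10^-4 M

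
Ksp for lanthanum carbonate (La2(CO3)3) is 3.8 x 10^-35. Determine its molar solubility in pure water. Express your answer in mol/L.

La2(CO3)3(s) ⇌ 2 La^3+ + 3 CO3^2-
Ksp = [La^3+]^2[CO3^2-]^3
With molar solubility s: [La^3+] = 2s, [CO3^2-] = 3s.
So Ksp = (2s)^2 × (3s)^3 = 108s^5
s = (3.8 x 10^-35 / 108)^(1/5) = 5.1 × 10^-8 M

s ≈ 5.1e-8 M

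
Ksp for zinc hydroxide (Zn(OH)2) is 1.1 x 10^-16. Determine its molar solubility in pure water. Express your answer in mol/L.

s ≈ 3.0e-6 M

Zn(OH)2(s) ⇌ Zn^2+(aq) + 2 OH^-(aq)
Ksp = [Zn^2+][OH^-]^2
For each mole of Zn(OH)2 that dissolves: [Zn^2+] = s, [OH^-] = 2s.
Ksp = s(2s)^2 = 4s^3
Solving, s = (1.1 x 10^-16/4)^(1/3) = 3.0 × 10^-6 M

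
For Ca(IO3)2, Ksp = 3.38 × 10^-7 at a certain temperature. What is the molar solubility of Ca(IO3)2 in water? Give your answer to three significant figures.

Ca(IO3)2(s) ⇌ Ca^2+(aq) + 2 IO3^-(aq)
Ksp = [Ca^2+][IO3^-]^2
Let s = molar solubility. Then [Ca^2+] = s and [IO3^-] = 2s.
So Ksp = s × (2s)^2 = 4s^3
Solving, s = (3.38 × 10^-7/4)^(1/3) = 4.39 × 10^-3 M

s = 4.39 × 10^-3 M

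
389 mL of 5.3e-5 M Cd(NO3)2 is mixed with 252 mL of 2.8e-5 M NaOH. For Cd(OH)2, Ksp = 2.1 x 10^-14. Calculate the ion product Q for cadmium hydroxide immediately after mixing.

Total volume = 389 + 252 = 641 mL.
[Cd^2+] = 5.3 × 10^-5 × (389/641) = 3.22 × 10^-5 M
[OH^-] = 2.8 × 10^-5 × (252/641) = 1.10 × 10^-5 M
Cd(OH)2(s) <=> Cd^2+ + 2 OH^-, so Q = [Cd^2+][OH^-]^2
Q = (3.22 × 10^-5)(1.10 x 10^-5)^2 = 3.9 x 10^-15
Q < Ksp, so no precipitate of Cd(OH)2 forms.

Q = 3.9 × 10^-15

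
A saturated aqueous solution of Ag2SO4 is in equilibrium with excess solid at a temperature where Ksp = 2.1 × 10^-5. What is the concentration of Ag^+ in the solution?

[Ag^+] ≈ 3.5 × 10^-2 M

Ag2SO4(s) ⇌ 2 Ag^+ + SO4^2-
Ksp = [Ag^+]^2[SO4^2-]
If s mol/L of Ag2SO4 dissolves, [Ag^+] = 2s and [SO4^2-] = s.
Substituting: Ksp = (2s)^2s = 4s^3
s = (2.1 × 10^-5 / 4)^(1/3) = 1.74 × 10^-2 M
[Ag^+] = 2s = 3.5 × 10^-2 M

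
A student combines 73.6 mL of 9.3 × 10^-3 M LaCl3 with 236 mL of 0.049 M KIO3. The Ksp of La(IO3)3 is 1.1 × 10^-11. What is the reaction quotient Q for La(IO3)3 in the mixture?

Q = 1.2 x 10^-7

Total volume = 73.6 + 236 = 309.6 mL.
[La^3+] = 9.3 × 10^-3 × (73.6/309.6) = 2.21 x 10^-3 M
[IO3^-] = 4.9 × 10^-2 × (236/309.6) = 3.74 x 10^-2 M
La(IO3)3(s) ⇌ La^3+ + 3 IO3^-, so Q = [La^3+][IO3^-]^3
Q = (2.21 x 10^-3)(3.74 × 10^-2)^3 = 1.2 x 10^-7
Q > Ksp, so La(IO3)3 will precipitate.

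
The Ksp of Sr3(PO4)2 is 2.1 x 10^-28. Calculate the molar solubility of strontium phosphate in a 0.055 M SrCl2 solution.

s = 5.6 × 10^-13 M

Sr3(PO4)2(s) <=> 3 Sr^2+(aq) + 2 PO4^3-(aq)
Ksp = [Sr^2+]^3[PO4^3-]^2
Let s be the molar solubility in this solution. [Sr^2+] = 0.055 + 3s ≈ 0.055, [PO4^3-] = 2s (since Sr^2+ from SrCl2 dominates).
Ksp ≈ (0.055)^3 × (2s)^2
s = 5.6 x 10^-13 M
Check: 3s = 1.7 x 10^-12 ≪ 0.055, so the approximation is valid.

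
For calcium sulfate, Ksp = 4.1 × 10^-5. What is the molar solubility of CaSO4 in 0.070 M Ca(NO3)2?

5.9e-4 M

CaSO4(s) <=> Ca^2+ + SO4^2-
Ksp = [Ca^2+][SO4^2-]
If s mol/L dissolves here, [Ca^2+] = 0.070 + s ≈ 0.070, [SO4^2-] = s (since Ca^2+ from Ca(NO3)2 dominates).
Ksp ≈ 0.070 × s
s = 5.9 × 10^-4 M
Check: s = 5.9 × 10^-4 ≪ 0.070, so the approximation is valid.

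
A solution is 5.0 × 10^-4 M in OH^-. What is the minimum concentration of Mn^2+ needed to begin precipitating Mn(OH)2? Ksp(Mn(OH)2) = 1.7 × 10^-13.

Mn(OH)2(s) ⇌ Mn^2+ + 2 OH^-
Ksp = [Mn^2+][OH^-]^2
Precipitation begins when Q = Ksp. With [OH^-] = 5.0 × 10^-4 M:
1.7 × 10^-13 = (5.0 × 10^-4)^2 × [Mn^2+]
[Mn^2+] = (1.7 × 10^-13 / 2.50 × 10^-7) = 6.8 x 10^-7 M

[Mn^2+] = 6.8e-7 M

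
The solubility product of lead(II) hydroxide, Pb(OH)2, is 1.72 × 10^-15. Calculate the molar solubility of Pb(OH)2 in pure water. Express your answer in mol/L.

Pb(OH)2(s) ⇌ Pb^2+ + 2 OH^-
Ksp = [Pb^2+][OH^-]^2
Let s = molar solubility. Then [Pb^2+] = s and [OH^-] = 2s.
Substituting: Ksp = s(2s)^2 = 4s^3
s^3 = 1.72 × 10^-15 / 4, so s = 7.55 × 10^-6 M

s ≈ 7.55 x 10^-6 M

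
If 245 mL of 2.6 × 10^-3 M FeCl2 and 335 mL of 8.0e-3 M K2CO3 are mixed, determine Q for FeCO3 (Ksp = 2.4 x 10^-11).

Total volume = 245 + 335 = 580 mL.
[Fe^2+] = 2.6 × 10^-3 × (245/580) = 1.10 × 10^-3 M
[CO3^2-] = 8.0 × 10^-3 × (335/580) = 4.62 x 10^-3 M
FeCO3(s) ⇌ Fe^2+(aq) + CO3^2-(aq), so Q = [Fe^2+][CO3^2-]
Q = (1.10 x 10^-3)(4.62 × 10^-3) = 5.1 × 10^-6
Q > Ksp, so FeCO3 will precipitate.

Q = 5.1e-6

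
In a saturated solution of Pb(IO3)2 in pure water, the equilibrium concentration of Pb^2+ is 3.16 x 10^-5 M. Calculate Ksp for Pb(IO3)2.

Ksp ≈ 1.26 x 10^-13

Pb(IO3)2(s) ⇌ Pb^2+ + 2 IO3^-
Stoichiometry gives [IO3^-] = (2/1)[Pb^2+] = 6.320 × 10^-5 M.
Ksp = [Pb^2+][IO3^-]^2
Ksp = 3.16 x 10^-5 × (6.320 × 10^-5)^2 = 1.26 × 10^-13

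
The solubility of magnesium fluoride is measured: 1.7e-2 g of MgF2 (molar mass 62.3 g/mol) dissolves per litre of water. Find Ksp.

Ksp ≈ 8.1e-11

Molar solubility s = (1.7 × 10^-2 g/L) / (62.3 g/mol) = 2.73 x 10^-4 M.
MgF2(s) <=> Mg^2+ + 2 F^-
With molar solubility s: [Mg^2+] = s, [F^-] = 2s.
Ksp = [Mg^2+][F^-]^2
Ksp = s(2s)^2 = 4s^3
Ksp = 4 × (2.73 x 10^-4)^3 = 8.1 × 10^-11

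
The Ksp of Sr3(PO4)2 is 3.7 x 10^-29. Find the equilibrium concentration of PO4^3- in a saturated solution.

Sr3(PO4)2(s) <=> 3 Sr^2+(aq) + 2 PO4^3-(aq)
Ksp = [Sr^2+]^3[PO4^3-]^2
With molar solubility s: [Sr^2+] = 3s, [PO4^3-] = 2s.
Ksp = (3s)^3(2s)^2 = 108s^5
s^5 = 3.7 x 10^-29 / 108, so s = 8.07 × 10^-7 M
[PO4^3-] = 2s = 1.6 x 10^-6 M

1.6 x 10^-6 M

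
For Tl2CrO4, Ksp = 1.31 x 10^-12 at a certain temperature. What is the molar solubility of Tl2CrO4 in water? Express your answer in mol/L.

6.89 × 10^-5 M

Tl2CrO4(s) ⇌ 2 Tl^+(aq) + CrO4^2-(aq)
Ksp = [Tl^+]^2[CrO4^2-]
With molar solubility s: [Tl^+] = 2s, [CrO4^2-] = s.
Substituting: Ksp = (2s)^2s = 4s^3
Solving, s = (1.31 x 10^-12/4)^(1/3) = 6.89 x 10^-5 M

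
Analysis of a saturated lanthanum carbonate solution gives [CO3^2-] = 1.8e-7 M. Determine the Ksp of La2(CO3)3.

La2(CO3)3(s) <=> 2 La^3+ + 3 CO3^2-
Stoichiometry gives [La^3+] = (2/3)[CO3^2-] = 1.20 × 10^-7 M.
Ksp = [La^3+]^2[CO3^2-]^3
Ksp = (1.20 × 10^-7)^2 × (1.8 × 10^-7)^3 = 8.4 × 10^-35

8.4 × 10^-35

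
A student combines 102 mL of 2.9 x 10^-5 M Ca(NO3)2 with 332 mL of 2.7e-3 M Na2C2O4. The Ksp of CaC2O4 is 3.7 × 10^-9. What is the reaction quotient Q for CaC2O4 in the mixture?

Total volume = 102 + 332 = 434 mL.
[Ca^2+] = 2.9 × 10^-5 × (102/434) = 6.82 × 10^-6 M
[C2O4^2-] = 2.7 × 10^-3 × (332/434) = 2.07 × 10^-3 M
CaC2O4(s) <=> Ca^2+(aq) + C2O4^2-(aq), so Q = [Ca^2+][C2O4^2-]
Q = (6.82 x 10^-6)(2.07 × 10^-3) = 1.4 x 10^-8
Q > Ksp, so CaC2O4 will precipitate.

1.4 × 10^-8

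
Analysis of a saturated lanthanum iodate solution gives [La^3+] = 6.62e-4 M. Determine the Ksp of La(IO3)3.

La(IO3)3(s) ⇌ La^3+ + 3 IO3^-
Stoichiometry gives [IO3^-] = (3/1)[La^3+] = 1.986 x 10^-3 M.
Ksp = [La^3+][IO3^-]^3
Ksp = 6.62 x 10^-4 × (1.986 × 10^-3)^3 = 5.19 x 10^-12

5.19e-12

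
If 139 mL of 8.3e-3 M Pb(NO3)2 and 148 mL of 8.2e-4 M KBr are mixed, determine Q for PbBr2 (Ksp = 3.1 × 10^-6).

Total volume = 139 + 148 = 287 mL.
[Pb^2+] = 8.3 × 10^-3 × (139/287) = 4.02 × 10^-3 M
[Br^-] = 8.2 x 10^-4 × (148/287) = 4.23 x 10^-4 M
PbBr2(s) ⇌ Pb^2+ + 2 Br^-, so Q = [Pb^2+][Br^-]^2
Q = (4.02 x 10^-3)(4.23 × 10^-4)^2 = 7.2 x 10^-10
Q < Ksp, so no precipitate of PbBr2 forms.

Q ≈ 7.2e-10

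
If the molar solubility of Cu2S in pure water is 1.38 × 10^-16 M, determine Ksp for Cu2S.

Ksp = 1.05 x 10^-47

Cu2S(s) ⇌ 2 Cu^+ + S^2-
If s mol/L of Cu2S dissolves, [Cu^+] = 2s and [S^2-] = s.
Ksp = [Cu^+]^2[S^2-]
Substituting: Ksp = (2s)^2s = 4s^3
Ksp = 4 × (1.38 × 10^-16)^3 = 1.05 x 10^-47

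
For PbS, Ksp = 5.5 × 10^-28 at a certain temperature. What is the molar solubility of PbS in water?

s ≈ 2.3 × 10^-14 M

PbS(s) ⇌ Pb^2+(aq) + S^2-(aq)
Ksp = [Pb^2+][S^2-]
For each mole of PbS that dissolves: [Pb^2+] = s, [S^2-] = s.
Ksp = s × s = s^2
s = (5.5 × 10^-28)^(1/2) = 2.3 × 10^-14 M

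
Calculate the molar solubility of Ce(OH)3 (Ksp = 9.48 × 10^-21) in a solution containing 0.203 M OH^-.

Ce(OH)3(s) <=> Ce^3+ + 3 OH^-
Ksp = [Ce^3+][OH^-]^3
If s mol/L dissolves here, [Ce^3+] = s, [OH^-] = 0.203 + 3s ≈ 0.203 (since the OH^- already present dominates).
Ksp ≈ s × (0.203)^3
s = 1.13 × 10^-18 M
Check: 3s = 3.4 × 10^-18 ≪ 0.203, so the approximation is valid.

s = 1.13 × 10^-18 M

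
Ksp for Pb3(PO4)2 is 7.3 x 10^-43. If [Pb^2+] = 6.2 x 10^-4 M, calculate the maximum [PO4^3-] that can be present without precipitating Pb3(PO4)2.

Pb3(PO4)2(s) ⇌ 3 Pb^2+ + 2 PO4^3-
Ksp = [Pb^2+]^3[PO4^3-]^2
Precipitation begins when Q = Ksp. With [Pb^2+] = 6.2 x 10^-4 M:
7.3 x 10^-43 = (6.2 x 10^-4)^3 × [PO4^3-]^2
[PO4^3-] = (7.3 x 10^-43 / 2.38 × 10^-10)^(1/2) = 5.5 x 10^-17 M

[PO4^3-] ≈ 5.5e-17 M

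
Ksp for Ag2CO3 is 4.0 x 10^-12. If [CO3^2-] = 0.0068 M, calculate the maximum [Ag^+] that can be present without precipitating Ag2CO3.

[Ag^+] ≈ 2.4e-5 M

Ag2CO3(s) ⇌ 2 Ag^+ + CO3^2-
Ksp = [Ag^+]^2[CO3^2-]
Precipitation begins when Q = Ksp. With [CO3^2-] = 0.0068 M:
4.0 x 10^-12 = (0.0068) × [Ag^+]^2
[Ag^+] = (4.0 x 10^-12 / 6.8 × 10^-3)^(1/2) = 2.4 × 10^-5 M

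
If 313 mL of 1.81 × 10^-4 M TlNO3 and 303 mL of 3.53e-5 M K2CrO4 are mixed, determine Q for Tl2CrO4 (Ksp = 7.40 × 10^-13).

1.47 × 10^-13

Total volume = 313 + 303 = 616 mL.
[Tl^+] = 1.81 x 10^-4 × (313/616) = 9.197 x 10^-5 M
[CrO4^2-] = 3.53 x 10^-5 × (303/616) = 1.736 x 10^-5 M
Tl2CrO4(s) ⇌ 2 Tl^+(aq) + CrO4^2-(aq), so Q = [Tl^+]^2[CrO4^2-]
Q = (9.197 x 10^-5)^2(1.736 x 10^-5) = 1.47 × 10^-13
Q < Ksp, so no precipitate of Tl2CrO4 forms.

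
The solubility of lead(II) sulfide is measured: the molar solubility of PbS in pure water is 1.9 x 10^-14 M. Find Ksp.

PbS(s) <=> Pb^2+ + S^2-
If s mol/L of PbS dissolves, [Pb^2+] = s and [S^2-] = s.
Ksp = [Pb^2+][S^2-]
Ksp = s^2
Ksp = (1.9 × 10^-14)^2 = 3.6 × 10^-28

3.6 × 10^-28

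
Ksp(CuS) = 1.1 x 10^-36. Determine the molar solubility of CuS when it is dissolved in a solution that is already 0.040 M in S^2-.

CuS(s) ⇌ Cu^2+ + S^2-
Ksp = [Cu^2+][S^2-]
If s mol/L dissolves here, [Cu^2+] = s, [S^2-] = 0.040 + s ≈ 0.040 (since the S^2- already present dominates).
Ksp ≈ s × 0.040
s = 2.8 × 10^-35 M
Check: s = 2.8 × 10^-35 ≪ 0.040, so the approximation is valid.

s = 2.8 × 10^-35 M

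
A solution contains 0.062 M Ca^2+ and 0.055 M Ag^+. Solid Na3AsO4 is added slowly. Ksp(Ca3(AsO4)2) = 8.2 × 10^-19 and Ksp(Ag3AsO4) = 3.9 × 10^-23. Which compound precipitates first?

Precipitation of each salt starts when its ion product equals its Ksp.
For Ca3(AsO4)2: 8.2 × 10^-19 = (0.062)^3 × [AsO4^3-]^2  ⇒  [AsO4^3-] = 5.9 x 10^-8 M.
For Ag3AsO4: 3.9 × 10^-23 = (0.055)^3 × [AsO4^3-]  ⇒  [AsO4^3-] = 2.3 × 10^-19 M.
The salt with the lower threshold [AsO4^3-] precipitates first: Ag3AsO4.

Ag3AsO4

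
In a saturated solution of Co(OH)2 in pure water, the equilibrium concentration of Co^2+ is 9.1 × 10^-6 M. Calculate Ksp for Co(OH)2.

Ksp ≈ 3.0 × 10^-15

Co(OH)2(s) <=> Co^2+ + 2 OH^-
Stoichiometry gives [OH^-] = (2/1)[Co^2+] = 1.82 x 10^-5 M.
Ksp = [Co^2+][OH^-]^2
Ksp = 9.1 × 10^-6 × (1.82 x 10^-5)^2 = 3.0 × 10^-15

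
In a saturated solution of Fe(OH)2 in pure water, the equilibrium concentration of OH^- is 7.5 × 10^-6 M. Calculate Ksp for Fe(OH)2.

Ksp = 2.1 x 10^-16

Fe(OH)2(s) <=> Fe^2+(aq) + 2 OH^-(aq)
Stoichiometry gives [Fe^2+] = (1/2)[OH^-] = 3.75 x 10^-6 M.
Ksp = [Fe^2+][OH^-]^2
Ksp = 3.75 x 10^-6 × (7.5 × 10^-6)^2 = 2.1 × 10^-16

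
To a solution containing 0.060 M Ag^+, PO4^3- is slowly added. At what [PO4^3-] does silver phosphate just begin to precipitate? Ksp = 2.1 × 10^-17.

[PO4^3-] = 9.7e-14 M

Ag3PO4(s) <=> 3 Ag^+ + PO4^3-
Ksp = [Ag^+]^3[PO4^3-]
Precipitation begins when Q = Ksp. With [Ag^+] = 0.060 M:
2.1 × 10^-17 = (0.060)^3 × [PO4^3-]
[PO4^3-] = (2.1 × 10^-17 / 2.16 x 10^-4) = 9.7 x 10^-14 M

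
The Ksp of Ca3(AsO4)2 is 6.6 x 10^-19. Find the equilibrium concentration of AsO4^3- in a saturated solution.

1.8 × 10^-4 M

Ca3(AsO4)2(s) ⇌ 3 Ca^2+(aq) + 2 AsO4^3-(aq)
Ksp = [Ca^2+]^3[AsO4^3-]^2
For each mole of Ca3(AsO4)2 that dissolves: [Ca^2+] = 3s, [AsO4^3-] = 2s.
Ksp = (3s)^3(2s)^2 = 108s^5
Solving, s = (6.6 x 10^-19/108)^(1/5) = 9.06 × 10^-5 M
[AsO4^3-] = 2s = 1.8 × 10^-4 M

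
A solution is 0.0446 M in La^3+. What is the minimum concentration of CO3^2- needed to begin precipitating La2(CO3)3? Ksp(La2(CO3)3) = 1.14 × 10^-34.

La2(CO3)3(s) ⇌ 2 La^3+ + 3 CO3^2-
Ksp = [La^3+]^2[CO3^2-]^3
Precipitation begins when Q = Ksp. With [La^3+] = 0.0446 M:
1.14 × 10^-34 = (0.0446)^2 × [CO3^2-]^3
[CO3^2-] = (1.14 × 10^-34 / 1.989 × 10^-3)^(1/3) = 3.86 × 10^-11 M

[CO3^2-] = 3.86 × 10^-11 M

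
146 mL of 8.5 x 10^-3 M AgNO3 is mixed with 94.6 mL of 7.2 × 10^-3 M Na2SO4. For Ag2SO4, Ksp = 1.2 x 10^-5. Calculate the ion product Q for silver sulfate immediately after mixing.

Q ≈ 7.5e-8

Total volume = 146 + 94.6 = 240.6 mL.
[Ag^+] = 8.5 × 10^-3 × (146/240.6) = 5.16 × 10^-3 M
[SO4^2-] = 7.2 x 10^-3 × (94.6/240.6) = 2.83 × 10^-3 M
Ag2SO4(s) ⇌ 2 Ag^+ + SO4^2-, so Q = [Ag^+]^2[SO4^2-]
Q = (5.16 × 10^-3)^2(2.83 × 10^-3) = 7.5 × 10^-8
Q < Ksp, so no precipitate of Ag2SO4 forms.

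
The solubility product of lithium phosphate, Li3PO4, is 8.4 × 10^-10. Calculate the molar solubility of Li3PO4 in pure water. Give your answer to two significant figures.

Li3PO4(s) ⇌ 3 Li^+ + PO4^3-
Ksp = [Li^+]^3[PO4^3-]
Let s = molar solubility. Then [Li^+] = 3s and [PO4^3-] = s.
Substituting: Ksp = (3s)^3s = 27s^4
Solving, s = (8.4 × 10^-10/27)^(1/4) = 2.4 × 10^-3 M

2.4 × 10^-3 M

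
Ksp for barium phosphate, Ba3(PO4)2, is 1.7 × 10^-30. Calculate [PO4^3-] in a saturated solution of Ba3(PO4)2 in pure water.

[PO4^3-] ≈ 8.7e-7 M

Ba3(PO4)2(s) ⇌ 3 Ba^2+(aq) + 2 PO4^3-(aq)
Ksp = [Ba^2+]^3[PO4^3-]^2
With molar solubility s: [Ba^2+] = 3s, [PO4^3-] = 2s.
Substituting: Ksp = (3s)^3(2s)^2 = 108s^5
s^5 = 1.7 × 10^-30 / 108, so s = 4.36 × 10^-7 M
[PO4^3-] = 2s = 8.7 x 10^-7 M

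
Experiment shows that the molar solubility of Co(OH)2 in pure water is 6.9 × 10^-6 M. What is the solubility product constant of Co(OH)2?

Co(OH)2(s) <=> Co^2+ + 2 OH^-
With molar solubility s: [Co^2+] = s, [OH^-] = 2s.
Ksp = [Co^2+][OH^-]^2
Substituting: Ksp = s(2s)^2 = 4s^3
Ksp = 4 × (6.9 × 10^-6)^3 = 1.3 × 10^-15

Ksp ≈ 1.3e-15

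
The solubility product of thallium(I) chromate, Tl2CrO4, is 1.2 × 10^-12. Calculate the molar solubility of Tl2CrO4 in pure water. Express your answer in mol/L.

s = 6.7e-5 M

Tl2CrO4(s) ⇌ 2 Tl^+ + CrO4^2-
Ksp = [Tl^+]^2[CrO4^2-]
If s mol/L of Tl2CrO4 dissolves, [Tl^+] = 2s and [CrO4^2-] = s.
So Ksp = (2s)^2 × s = 4s^3
Solving, s = (1.2 × 10^-12/4)^(1/3) = 6.7 × 10^-5 M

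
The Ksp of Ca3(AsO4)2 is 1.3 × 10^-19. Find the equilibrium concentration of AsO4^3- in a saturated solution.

Ca3(AsO4)2(s) ⇌ 3 Ca^2+ + 2 AsO4^3-
Ksp = [Ca^2+]^3[AsO4^3-]^2
Let s = molar solubility. Then [Ca^2+] = 3s and [AsO4^3-] = 2s.
Ksp = (3s)^3(2s)^2 = 108s^5
Solving, s = (1.3 × 10^-19/108)^(1/5) = 6.55 x 10^-5 M
[AsO4^3-] = 2s = 1.3 × 10^-4 M

[AsO4^3-] = 1.3 x 10^-4 M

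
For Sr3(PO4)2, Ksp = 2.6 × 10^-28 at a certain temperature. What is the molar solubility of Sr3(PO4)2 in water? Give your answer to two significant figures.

s = 1.2 × 10^-6 M

Sr3(PO4)2(s) <=> 3 Sr^2+ + 2 PO4^3-
Ksp = [Sr^2+]^3[PO4^3-]^2
With molar solubility s: [Sr^2+] = 3s, [PO4^3-] = 2s.
So Ksp = (3s)^3 × (2s)^2 = 108s^5
Solving, s = (2.6 × 10^-28/108)^(1/5) = 1.2 × 10^-6 M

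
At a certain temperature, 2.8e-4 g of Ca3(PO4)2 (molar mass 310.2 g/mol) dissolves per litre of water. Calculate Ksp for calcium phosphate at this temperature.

Ksp = 6.5e-29

Molar solubility s = (2.8 × 10^-4 g/L) / (310.2 g/mol) = 9.03 × 10^-7 M.
Ca3(PO4)2(s) ⇌ 3 Ca^2+(aq) + 2 PO4^3-(aq)
For each mole of Ca3(PO4)2 that dissolves: [Ca^2+] = 3s, [PO4^3-] = 2s.
Ksp = [Ca^2+]^3[PO4^3-]^2
Ksp = (3s)^3(2s)^2 = 108s^5
With s = 9.03 x 10^-7: Ksp = 6.5 × 10^-29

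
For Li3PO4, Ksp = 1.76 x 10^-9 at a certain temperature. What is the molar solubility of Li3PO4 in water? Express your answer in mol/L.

2.84e-3 M

Li3PO4(s) ⇌ 3 Li^+(aq) + PO4^3-(aq)
Ksp = [Li^+]^3[PO4^3-]
Let s = molar solubility. Then [Li^+] = 3s and [PO4^3-] = s.
Substituting: Ksp = (3s)^3s = 27s^4
s = (1.76 x 10^-9 / 27)^(1/4) = 2.84 x 10^-3 M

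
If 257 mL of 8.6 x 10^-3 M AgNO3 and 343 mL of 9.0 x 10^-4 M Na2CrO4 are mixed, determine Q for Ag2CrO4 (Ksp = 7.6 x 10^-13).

Q = 7.0 × 10^-9

Total volume = 257 + 343 = 600 mL.
[Ag^+] = 8.6 x 10^-3 × (257/600) = 3.68 × 10^-3 M
[CrO4^2-] = 9.0 x 10^-4 × (343/600) = 5.15 x 10^-4 M
Ag2CrO4(s) ⇌ 2 Ag^+ + CrO4^2-, so Q = [Ag^+]^2[CrO4^2-]
Q = (3.68 × 10^-3)^2(5.15 × 10^-4) = 7.0 × 10^-9
Q > Ksp, so Ag2CrO4 will precipitate.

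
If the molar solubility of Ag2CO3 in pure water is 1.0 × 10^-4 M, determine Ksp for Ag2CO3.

Ag2CO3(s) ⇌ 2 Ag^+ + CO3^2-
For each mole of Ag2CO3 that dissolves: [Ag^+] = 2s, [CO3^2-] = s.
Ksp = [Ag^+]^2[CO3^2-]
Ksp = (2s)^2s = 4s^3
With s = 1.0 x 10^-4: Ksp = 4.0 x 10^-12

4.0 x 10^-12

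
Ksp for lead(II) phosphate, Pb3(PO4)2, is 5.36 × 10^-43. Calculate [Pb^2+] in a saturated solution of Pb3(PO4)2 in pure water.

4.13 × 10^-9 M

Pb3(PO4)2(s) ⇌ 3 Pb^2+(aq) + 2 PO4^3-(aq)
Ksp = [Pb^2+]^3[PO4^3-]^2
If s mol/L of Pb3(PO4)2 dissolves, [Pb^2+] = 3s and [PO4^3-] = 2s.
So Ksp = (3s)^3 × (2s)^2 = 108s^5
s = (5.36 × 10^-43 / 108)^(1/5) = 1.378 × 10^-9 M
[Pb^2+] = 3s = 4.13 x 10^-9 M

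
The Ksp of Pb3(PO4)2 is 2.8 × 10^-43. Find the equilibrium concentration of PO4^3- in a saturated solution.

[PO4^3-] ≈ 2.4e-9 M

Pb3(PO4)2(s) ⇌ 3 Pb^2+ + 2 PO4^3-
Ksp = [Pb^2+]^3[PO4^3-]^2
With molar solubility s: [Pb^2+] = 3s, [PO4^3-] = 2s.
So Ksp = (3s)^3 × (2s)^2 = 108s^5
s^5 = 2.8 × 10^-43 / 108, so s = 1.21 x 10^-9 M
[PO4^3-] = 2s = 2.4 × 10^-9 M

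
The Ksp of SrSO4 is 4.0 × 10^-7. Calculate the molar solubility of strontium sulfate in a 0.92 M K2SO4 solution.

4.3e-7 M

SrSO4(s) ⇌ Sr^2+ + SO4^2-
Ksp = [Sr^2+][SO4^2-]
Let s = moles of SrSO4 that dissolve per litre. [Sr^2+] = s, [SO4^2-] = 0.92 + s ≈ 0.92 (since SO4^2- from K2SO4 dominates).
Ksp ≈ s × 0.92
s = 4.3 x 10^-7 M
Check: s = 4.3 × 10^-7 ≪ 0.92, so the approximation is valid.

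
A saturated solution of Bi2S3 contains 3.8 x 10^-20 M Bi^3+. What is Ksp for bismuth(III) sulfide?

Ksp ≈ 2.7 x 10^-97

Bi2S3(s) ⇌ 2 Bi^3+ + 3 S^2-
Stoichiometry gives [S^2-] = (3/2)[Bi^3+] = 5.70 x 10^-20 M.
Ksp = [Bi^3+]^2[S^2-]^3
Ksp = (3.8 × 10^-20)^2 × (5.70 × 10^-20)^3 = 2.7 × 10^-97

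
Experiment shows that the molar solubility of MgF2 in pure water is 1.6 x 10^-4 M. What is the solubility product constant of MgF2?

MgF2(s) ⇌ Mg^2+(aq) + 2 F^-(aq)
With molar solubility s: [Mg^2+] = s, [F^-] = 2s.
Ksp = [Mg^2+][F^-]^2
So Ksp = s × (2s)^2 = 4s^3
With s = 1.6 × 10^-4: Ksp = 1.6 x 10^-11

Ksp ≈ 1.6 × 10^-11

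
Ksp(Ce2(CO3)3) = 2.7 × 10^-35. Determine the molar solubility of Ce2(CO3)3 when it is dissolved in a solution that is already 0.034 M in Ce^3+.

s ≈ 9.5e-12 M

Ce2(CO3)3(s) ⇌ 2 Ce^3+ + 3 CO3^2-
Ksp = [Ce^3+]^2[CO3^2-]^3
Let s be the molar solubility in this solution. [Ce^3+] = 0.034 + 2s ≈ 0.034, [CO3^2-] = 3s (since the Ce^3+ already present dominates).
Ksp ≈ (0.034)^2 × (3s)^3
s = 9.5 × 10^-12 M
Check: 2s = 1.9 × 10^-11 ≪ 0.034, so the approximation is valid.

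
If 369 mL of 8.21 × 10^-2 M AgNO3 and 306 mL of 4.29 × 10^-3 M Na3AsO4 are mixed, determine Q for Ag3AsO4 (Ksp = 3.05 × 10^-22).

1.76e-7

Total volume = 369 + 306 = 675 mL.
[Ag^+] = 8.21 × 10^-2 × (369/675) = 4.488 × 10^-2 M
[AsO4^3-] = 4.29 × 10^-3 × (306/675) = 1.945 x 10^-3 M
Ag3AsO4(s) <=> 3 Ag^+ + AsO4^3-, so Q = [Ag^+]^3[AsO4^3-]
Q = (4.488 × 10^-2)^3(1.945 × 10^-3) = 1.76 x 10^-7
Q > Ksp, so Ag3AsO4 will precipitate.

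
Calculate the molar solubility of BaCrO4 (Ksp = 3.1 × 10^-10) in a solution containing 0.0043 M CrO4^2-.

BaCrO4(s) <=> Ba^2+ + CrO4^2-
Ksp = [Ba^2+][CrO4^2-]
If s mol/L dissolves here, [Ba^2+] = s, [CrO4^2-] = 0.0043 + s ≈ 0.0043 (since the CrO4^2- already present dominates).
Ksp ≈ s × 0.0043
s = 7.2 x 10^-8 M
Check: s = 7.2 × 10^-8 ≪ 0.0043, so the approximation is valid.

s = 7.2e-8 M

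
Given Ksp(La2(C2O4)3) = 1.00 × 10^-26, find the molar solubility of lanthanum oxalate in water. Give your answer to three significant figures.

La2(C2O4)3(s) <=> 2 La^3+ + 3 C2O4^2-
Ksp = [La^3+]^2[C2O4^2-]^3
For each mole of La2(C2O4)3 that dissolves: [La^3+] = 2s, [C2O4^2-] = 3s.
So Ksp = (2s)^2 × (3s)^3 = 108s^5
Solving, s = (1.00 × 10^-26/108)^(1/5) = 2.47 × 10^-6 M

s = 2.47 x 10^-6 M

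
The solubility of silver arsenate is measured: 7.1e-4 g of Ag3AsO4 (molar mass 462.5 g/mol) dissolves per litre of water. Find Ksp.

Molar solubility s = (7.1 × 10^-4 g/L) / (462.5 g/mol) = 1.54 x 10^-6 M.
Ag3AsO4(s) <=> 3 Ag^+ + AsO4^3-
If s mol/L of Ag3AsO4 dissolves, [Ag^+] = 3s and [AsO4^3-] = s.
Ksp = [Ag^+]^3[AsO4^3-]
Substituting: Ksp = (3s)^3s = 27s^4
Ksp = 27 × (1.54 x 10^-6)^4 = 1.5 × 10^-22

Ksp = 1.5 x 10^-22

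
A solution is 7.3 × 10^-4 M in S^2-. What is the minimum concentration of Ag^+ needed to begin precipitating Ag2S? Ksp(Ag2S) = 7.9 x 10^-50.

[Ag^+] ≈ 1.0e-23 M

Ag2S(s) ⇌ 2 Ag^+ + S^2-
Ksp = [Ag^+]^2[S^2-]
Precipitation begins when Q = Ksp. With [S^2-] = 7.3 × 10^-4 M:
7.9 x 10^-50 = (7.3 × 10^-4) × [Ag^+]^2
[Ag^+] = (7.9 x 10^-50 / 7.3 × 10^-4)^(1/2) = 1.0 × 10^-23 M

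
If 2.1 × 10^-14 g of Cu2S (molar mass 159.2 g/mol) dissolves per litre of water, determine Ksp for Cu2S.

Ksp ≈ 9.2 × 10^-48

Molar solubility s = (2.1 x 10^-14 g/L) / (159.2 g/mol) = 1.32 x 10^-16 M.
Cu2S(s) <=> 2 Cu^+ + S^2-
For each mole of Cu2S that dissolves: [Cu^+] = 2s, [S^2-] = s.
Ksp = [Cu^+]^2[S^2-]
Substituting: Ksp = (2s)^2s = 4s^3
With s = 1.32 x 10^-16: Ksp = 9.2 × 10^-48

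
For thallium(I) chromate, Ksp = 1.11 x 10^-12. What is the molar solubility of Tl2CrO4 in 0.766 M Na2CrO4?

Tl2CrO4(s) ⇌ 2 Tl^+ + CrO4^2-
Ksp = [Tl^+]^2[CrO4^2-]
If s mol/L dissolves here, [Tl^+] = 2s, [CrO4^2-] = 0.766 + s ≈ 0.766 (Ksp is small, so little additional dissolves).
Ksp ≈ (2s)^2 × 0.766
s = 6.02 × 10^-7 M
Check: s = 6.0 × 10^-7 ≪ 0.766, so the approximation is valid.

s ≈ 6.02 × 10^-7 M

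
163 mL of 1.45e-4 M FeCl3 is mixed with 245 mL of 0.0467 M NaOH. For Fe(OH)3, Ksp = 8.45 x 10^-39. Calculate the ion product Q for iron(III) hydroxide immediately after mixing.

Total volume = 163 + 245 = 408 mL.
[Fe^3+] = 1.45 × 10^-4 × (163/408) = 5.793 × 10^-5 M
[OH^-] = 4.67 × 10^-2 × (245/408) = 2.804 × 10^-2 M
Fe(OH)3(s) <=> Fe^3+(aq) + 3 OH^-(aq), so Q = [Fe^3+][OH^-]^3
Q = (5.793 x 10^-5)(2.804 x 10^-2)^3 = 1.28 x 10^-9
Q > Ksp, so Fe(OH)3 will precipitate.

Q = 1.28e-9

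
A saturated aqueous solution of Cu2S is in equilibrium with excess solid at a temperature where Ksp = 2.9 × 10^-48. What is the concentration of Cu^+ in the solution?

Cu2S(s) <=> 2 Cu^+ + S^2-
Ksp = [Cu^+]^2[S^2-]
If s mol/L of Cu2S dissolves, [Cu^+] = 2s and [S^2-] = s.
Ksp = (2s)^2s = 4s^3
s = (2.9 × 10^-48 / 4)^(1/3) = 8.98 × 10^-17 M
[Cu^+] = 2s = 1.8 × 10^-16 M

[Cu^+] = 1.8 x 10^-16 M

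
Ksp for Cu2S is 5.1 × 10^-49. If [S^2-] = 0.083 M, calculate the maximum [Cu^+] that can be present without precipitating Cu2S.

Cu2S(s) ⇌ 2 Cu^+(aq) + S^2-(aq)
Ksp = [Cu^+]^2[S^2-]
Precipitation begins when Q = Ksp. With [S^2-] = 0.083 M:
5.1 × 10^-49 = (0.083) × [Cu^+]^2
[Cu^+] = (5.1 × 10^-49 / 8.3 × 10^-2)^(1/2) = 2.5 x 10^-24 M

2.5e-24 M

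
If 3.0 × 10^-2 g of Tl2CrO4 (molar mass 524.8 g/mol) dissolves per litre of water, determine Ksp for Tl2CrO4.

Molar solubility s = (3.0 × 10^-2 g/L) / (524.8 g/mol) = 5.72 x 10^-5 M.
Tl2CrO4(s) ⇌ 2 Tl^+(aq) + CrO4^2-(aq)
For each mole of Tl2CrO4 that dissolves: [Tl^+] = 2s, [CrO4^2-] = s.
Ksp = [Tl^+]^2[CrO4^2-]
Substituting: Ksp = (2s)^2s = 4s^3
Ksp = 4 × (5.72 × 10^-5)^3 = 7.5 x 10^-13

7.5e-13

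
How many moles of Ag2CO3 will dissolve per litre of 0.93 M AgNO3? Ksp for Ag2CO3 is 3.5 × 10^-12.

4.0e-12 M

Ag2CO3(s) <=> 2 Ag^+ + CO3^2-
Ksp = [Ag^+]^2[CO3^2-]
Let s be the molar solubility in this solution. [Ag^+] = 0.93 + 2s ≈ 0.93, [CO3^2-] = s (Ksp is small, so little additional dissolves).
Ksp ≈ (0.93)^2 × s
s = 4.0 × 10^-12 M
Check: 2s = 8.1 × 10^-12 ≪ 0.93, so the approximation is valid.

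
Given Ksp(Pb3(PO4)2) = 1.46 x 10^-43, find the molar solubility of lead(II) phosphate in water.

Pb3(PO4)2(s) ⇌ 3 Pb^2+ + 2 PO4^3-
Ksp = [Pb^2+]^3[PO4^3-]^2
Let s = molar solubility. Then [Pb^2+] = 3s and [PO4^3-] = 2s.
So Ksp = (3s)^3 × (2s)^2 = 108s^5
s = (1.46 x 10^-43 / 108)^(1/5) = 1.06 × 10^-9 M

1.06 × 10^-9 M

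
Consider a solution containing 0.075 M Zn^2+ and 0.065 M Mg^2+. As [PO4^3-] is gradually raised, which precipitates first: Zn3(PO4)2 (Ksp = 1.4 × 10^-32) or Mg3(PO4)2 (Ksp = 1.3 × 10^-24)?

Zn3(PO4)2

Precipitation of each salt starts when its ion product equals its Ksp.
For Zn3(PO4)2: 1.4 × 10^-32 = (0.075)^3 × [PO4^3-]^2  ⇒  [PO4^3-] = 5.8 × 10^-15 M.
For Mg3(PO4)2: 1.3 × 10^-24 = (0.065)^3 × [PO4^3-]^2  ⇒  [PO4^3-] = 6.9 x 10^-11 M.
The salt with the lower threshold [PO4^3-] precipitates first: Zn3(PO4)2.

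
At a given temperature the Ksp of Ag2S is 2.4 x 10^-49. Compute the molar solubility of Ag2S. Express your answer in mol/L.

3.9 × 10^-17 M

Ag2S(s) ⇌ 2 Ag^+(aq) + S^2-(aq)
Ksp = [Ag^+]^2[S^2-]
With molar solubility s: [Ag^+] = 2s, [S^2-] = s.
Substituting: Ksp = (2s)^2s = 4s^3
Solving, s = (2.4 x 10^-49/4)^(1/3) = 3.9 × 10^-17 M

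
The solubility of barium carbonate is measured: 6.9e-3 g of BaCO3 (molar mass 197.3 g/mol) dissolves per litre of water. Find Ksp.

Molar solubility s = (6.9 × 10^-3 g/L) / (197.3 g/mol) = 3.50 × 10^-5 M.
BaCO3(s) ⇌ Ba^2+ + CO3^2-
If s mol/L of BaCO3 dissolves, [Ba^2+] = s and [CO3^2-] = s.
Ksp = [Ba^2+][CO3^2-]
Ksp = s × s = s^2
With s = 3.50 × 10^-5: Ksp = 1.2 × 10^-9

Ksp = 1.2 x 10^-9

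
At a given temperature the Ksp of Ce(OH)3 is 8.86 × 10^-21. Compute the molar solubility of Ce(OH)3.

Ce(OH)3(s) ⇌ Ce^3+ + 3 OH^-
Ksp = [Ce^3+][OH^-]^3
If s mol/L of Ce(OH)3 dissolves, [Ce^3+] = s and [OH^-] = 3s.
Ksp = s(3s)^3 = 27s^4
s^4 = 8.86 × 10^-21 / 27, so s = 4.26 × 10^-6 M

4.26e-6 M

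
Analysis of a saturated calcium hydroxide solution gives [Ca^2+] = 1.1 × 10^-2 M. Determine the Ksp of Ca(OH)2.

Ca(OH)2(s) <=> Ca^2+ + 2 OH^-
Stoichiometry gives [OH^-] = (2/1)[Ca^2+] = 2.20 × 10^-2 M.
Ksp = [Ca^2+][OH^-]^2
Ksp = 1.1 × 10^-2 × (2.20 × 10^-2)^2 = 5.3 x 10^-6

5.3e-6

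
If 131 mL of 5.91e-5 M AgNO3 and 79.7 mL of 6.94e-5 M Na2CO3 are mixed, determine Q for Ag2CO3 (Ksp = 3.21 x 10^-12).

Q ≈ 3.54 x 10^-14

Total volume = 131 + 79.7 = 210.7 mL.
[Ag^+] = 5.91 × 10^-5 × (131/210.7) = 3.674 × 10^-5 M
[CO3^2-] = 6.94 × 10^-5 × (79.7/210.7) = 2.625 x 10^-5 M
Ag2CO3(s) <=> 2 Ag^+ + CO3^2-, so Q = [Ag^+]^2[CO3^2-]
Q = (3.674 x 10^-5)^2(2.625 × 10^-5) = 3.54 × 10^-14
Q < Ksp, so no precipitate of Ag2CO3 forms.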